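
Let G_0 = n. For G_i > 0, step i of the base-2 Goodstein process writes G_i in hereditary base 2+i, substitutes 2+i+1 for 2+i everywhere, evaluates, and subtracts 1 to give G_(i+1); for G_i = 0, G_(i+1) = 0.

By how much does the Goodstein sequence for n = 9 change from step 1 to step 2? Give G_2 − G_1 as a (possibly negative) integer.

9 —HB2→ 2^(2 + 1) + 1 —bump→ 3^(3 + 1) + 1 = 82 —(−1)→ 81
81 —HB3→ 3^(3 + 1) —bump→ 4^(4 + 1) = 1024 —(−1)→ 1023

942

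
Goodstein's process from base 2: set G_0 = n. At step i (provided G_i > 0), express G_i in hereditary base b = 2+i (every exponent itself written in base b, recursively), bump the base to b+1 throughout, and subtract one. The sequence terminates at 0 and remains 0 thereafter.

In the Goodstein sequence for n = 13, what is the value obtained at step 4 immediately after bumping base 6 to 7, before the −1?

(0) 13|_2 = 2^(2 + 1) + 2^2 + 1 ↦ 3^(3 + 1) + 3^3 + 1|_3 = 109 ⇒ 108
(1) 108|_3 = 3^(3 + 1) + 3^3 ↦ 4^(4 + 1) + 4^4|_4 = 1280 ⇒ 1279
(2) 1279|_4 = 4^(4 + 1) + 3·4^3 + 3·4^2 + 3·4 + 3 ↦ 5^(5 + 1) + 3·5^3 + 3·5^2 + 3·5 + 3|_5 = 16093 ⇒ 16092
(3) 16092|_5 = 5^(5 + 1) + 3·5^3 + 3·5^2 + 3·5 + 2 ↦ 6^(6 + 1) + 3·6^3 + 3·6^2 + 3·6 + 2|_6 = 280712 ⇒ 280711
(4) 280711|_6 = 6^(6 + 1) + 3·6^3 + 3·6^2 + 3·6 + 1 ↦ 7^(7 + 1) + 3·7^3 + 3·7^2 + 3·7 + 1|_7 = 5765999 ⇒ 5765998

5765999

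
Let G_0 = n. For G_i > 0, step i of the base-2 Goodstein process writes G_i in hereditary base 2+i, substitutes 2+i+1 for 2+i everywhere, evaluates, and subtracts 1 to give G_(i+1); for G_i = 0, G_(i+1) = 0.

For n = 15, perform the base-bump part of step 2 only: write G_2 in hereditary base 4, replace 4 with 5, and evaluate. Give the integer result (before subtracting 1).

G_0=15  [base 2] 2^(2 + 1) + 2^2 + 2 + 1  →[2↦3]→  3^(3 + 1) + 3^3 + 3 + 1 = 112  −1 ⇒ G_1=111
G_1=111  [base 3] 3^(3 + 1) + 3^3 + 3  →[3↦4]→  4^(4 + 1) + 4^4 + 4 = 1284  −1 ⇒ G_2=1283
G_2=1283  [base 4] 4^(4 + 1) + 4^4 + 3  →[4↦5]→  5^(5 + 1) + 5^5 + 3 = 18753  −1 ⇒ G_3=18752

18753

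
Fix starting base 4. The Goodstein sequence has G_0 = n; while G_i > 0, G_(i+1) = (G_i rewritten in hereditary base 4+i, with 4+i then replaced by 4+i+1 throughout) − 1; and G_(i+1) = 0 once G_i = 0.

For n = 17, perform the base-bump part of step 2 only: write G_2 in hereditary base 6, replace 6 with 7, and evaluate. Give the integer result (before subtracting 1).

17 —HB4→ 4^2 + 1 —bump→ 5^2 + 1 = 26 —(−1)→ 25
25 —HB5→ 5^2 —bump→ 6^2 = 36 —(−1)→ 35
35 —HB6→ 5·6 + 5 —bump→ 5·7 + 5 = 40 —(−1)→ 39

40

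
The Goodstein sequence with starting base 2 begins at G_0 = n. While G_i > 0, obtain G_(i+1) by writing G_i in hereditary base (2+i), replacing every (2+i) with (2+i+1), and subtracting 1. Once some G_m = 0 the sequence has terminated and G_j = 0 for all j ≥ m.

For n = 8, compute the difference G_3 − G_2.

5757

G_0 = 8. HB_2(8) = 2^(2 + 1). Bump = 81. G_1 = 80.
G_1 = 80. HB_3(80) = 2·3^3 + 2·3^2 + 2·3 + 2. Bump = 554. G_2 = 553.
G_2 = 553. HB_4(553) = 2·4^4 + 2·4^2 + 2·4 + 1. Bump = 6311. G_3 = 6310.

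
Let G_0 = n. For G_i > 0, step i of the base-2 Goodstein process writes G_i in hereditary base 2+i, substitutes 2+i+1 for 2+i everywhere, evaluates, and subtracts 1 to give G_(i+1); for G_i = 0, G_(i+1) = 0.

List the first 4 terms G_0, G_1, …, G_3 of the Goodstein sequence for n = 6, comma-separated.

6, 29, 257, 3125

step 0: 6 = 2^2 + 2; sub 3 for 2: 3^3 + 3; = 30; G_1 = 30−1 = 29
step 1: 29 = 3^3 + 2; sub 4 for 3: 4^4 + 2; = 258; G_2 = 258−1 = 257
step 2: 257 = 4^4 + 1; sub 5 for 4: 5^5 + 1; = 3126; G_3 = 3126−1 = 3125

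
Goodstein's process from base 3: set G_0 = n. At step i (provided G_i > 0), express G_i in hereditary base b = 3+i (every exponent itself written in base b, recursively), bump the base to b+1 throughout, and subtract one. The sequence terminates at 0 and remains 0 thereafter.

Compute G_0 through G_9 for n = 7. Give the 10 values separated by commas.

7, 8, 9, 9, 9, 9, 9, 9, 8, 7

G_0 = 7. HB_3(7) = 2·3 + 1. Bump = 9. G_1 = 8.
G_1 = 8. HB_4(8) = 2·4. Bump = 10. G_2 = 9.
G_2 = 9. HB_5(9) = 5 + 4. Bump = 10. G_3 = 9.
G_3 = 9. HB_6(9) = 6 + 3. Bump = 10. G_4 = 9.
G_4 = 9. HB_7(9) = 7 + 2. Bump = 10. G_5 = 9.
G_5 = 9. HB_8(9) = 8 + 1. Bump = 10. G_6 = 9.
G_6 = 9. HB_9(9) = 9. Bump = 10. G_7 = 9.
G_7 = 9. HB_10(9) = 9. Bump = 9. G_8 = 8.
G_8 = 8. HB_11(8) = 8. Bump = 8. G_9 = 7.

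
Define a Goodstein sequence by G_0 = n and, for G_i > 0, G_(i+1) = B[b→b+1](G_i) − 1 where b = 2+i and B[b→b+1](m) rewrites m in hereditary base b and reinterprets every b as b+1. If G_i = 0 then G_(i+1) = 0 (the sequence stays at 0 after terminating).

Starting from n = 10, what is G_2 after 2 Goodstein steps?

1025

G_0=10  [base 2] 2^(2 + 1) + 2  →[2↦3]→  3^(3 + 1) + 3 = 84  −1 ⇒ G_1=83
G_1=83  [base 3] 3^(3 + 1) + 2  →[3↦4]→  4^(4 + 1) + 2 = 1026  −1 ⇒ G_2=1025
G_2=1025  [base 4] 4^(4 + 1) + 1  →[4↦5]→  5^(5 + 1) + 1 = 15626  −1 ⇒ G_3=15625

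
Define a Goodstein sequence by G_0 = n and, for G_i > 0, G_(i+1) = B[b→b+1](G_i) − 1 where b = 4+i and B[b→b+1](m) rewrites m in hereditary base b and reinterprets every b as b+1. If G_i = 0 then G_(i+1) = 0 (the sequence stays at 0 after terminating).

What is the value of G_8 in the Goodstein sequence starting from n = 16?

base 4: 16 = 4^2; at 5: 5^2 = 25; next = 24
base 5: 24 = 4·5 + 4; at 6: 4·6 + 4 = 28; next = 27
base 6: 27 = 4·6 + 3; at 7: 4·7 + 3 = 31; next = 30
base 7: 30 = 4·7 + 2; at 8: 4·8 + 2 = 34; next = 33
base 8: 33 = 4·8 + 1; at 9: 4·9 + 1 = 37; next = 36
base 9: 36 = 4·9; at 10: 4·10 = 40; next = 39
base 10: 39 = 3·10 + 9; at 11: 3·11 + 9 = 42; next = 41
base 11: 41 = 3·11 + 8; at 12: 3·12 + 8 = 44; next = 43

43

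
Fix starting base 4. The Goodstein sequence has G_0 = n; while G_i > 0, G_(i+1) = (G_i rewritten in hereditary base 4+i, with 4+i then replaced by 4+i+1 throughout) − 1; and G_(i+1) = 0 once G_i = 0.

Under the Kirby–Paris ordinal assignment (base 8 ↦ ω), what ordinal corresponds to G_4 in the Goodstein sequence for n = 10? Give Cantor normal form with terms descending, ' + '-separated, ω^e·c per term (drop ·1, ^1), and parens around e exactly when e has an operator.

G_0=10  [base 4] 2·4 + 2  →[4↦5]→  2·5 + 2 = 12  −1 ⇒ G_1=11
G_1=11  [base 5] 2·5 + 1  →[5↦6]→  2·6 + 1 = 13  −1 ⇒ G_2=12
G_2=12  [base 6] 2·6  →[6↦7]→  2·7 = 14  −1 ⇒ G_3=13
G_3=13  [base 7] 7 + 6  →[7↦8]→  8 + 6 = 14  −1 ⇒ G_4=13

ω + 5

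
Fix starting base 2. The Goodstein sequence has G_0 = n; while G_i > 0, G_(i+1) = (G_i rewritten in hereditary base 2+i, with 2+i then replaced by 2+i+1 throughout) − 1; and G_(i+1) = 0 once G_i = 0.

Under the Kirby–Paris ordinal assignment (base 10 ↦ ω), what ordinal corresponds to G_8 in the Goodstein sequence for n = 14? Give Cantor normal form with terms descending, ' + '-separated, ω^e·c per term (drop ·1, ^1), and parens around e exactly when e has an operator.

ω^(ω + 1) + ω^5·5 + ω^4·5 + ω^3·5 + ω^2·5 + ω·5 + 1

G_0 = 14. HB_2(14) = 2^(2 + 1) + 2^2 + 2. Bump = 111. G_1 = 110.
G_1 = 110. HB_3(110) = 3^(3 + 1) + 3^3 + 2. Bump = 1282. G_2 = 1281.
G_2 = 1281. HB_4(1281) = 4^(4 + 1) + 4^4 + 1. Bump = 18751. G_3 = 18750.
G_3 = 18750. HB_5(18750) = 5^(5 + 1) + 5^5. Bump = 326592. G_4 = 326591.
G_4 = 326591. HB_6(326591) = 6^(6 + 1) + 5·6^5 + 5·6^4 + 5·6^3 + 5·6^2 + 5·6 + 5. Bump = 5862841. G_5 = 5862840.
G_5 = 5862840. HB_7(5862840) = 7^(7 + 1) + 5·7^5 + 5·7^4 + 5·7^3 + 5·7^2 + 5·7 + 4. Bump = 134404972. G_6 = 134404971.
G_6 = 134404971. HB_8(134404971) = 8^(8 + 1) + 5·8^5 + 5·8^4 + 5·8^3 + 5·8^2 + 5·8 + 3. Bump = 3487116549. G_7 = 3487116548.
G_7 = 3487116548. HB_9(3487116548) = 9^(9 + 1) + 5·9^5 + 5·9^4 + 5·9^3 + 5·9^2 + 5·9 + 2. Bump = 100000555552. G_8 = 100000555551.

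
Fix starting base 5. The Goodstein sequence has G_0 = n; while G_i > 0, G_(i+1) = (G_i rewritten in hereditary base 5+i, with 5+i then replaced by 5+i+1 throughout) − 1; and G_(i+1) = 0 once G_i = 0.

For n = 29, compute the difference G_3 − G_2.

14

i=0: 29 = 5^2 + 4 (b=5); 5→6: 6^2 + 4 = 40; 40−1 = 39
i=1: 39 = 6^2 + 3 (b=6); 6→7: 7^2 + 3 = 52; 52−1 = 51
i=2: 51 = 7^2 + 2 (b=7); 7→8: 8^2 + 2 = 66; 66−1 = 65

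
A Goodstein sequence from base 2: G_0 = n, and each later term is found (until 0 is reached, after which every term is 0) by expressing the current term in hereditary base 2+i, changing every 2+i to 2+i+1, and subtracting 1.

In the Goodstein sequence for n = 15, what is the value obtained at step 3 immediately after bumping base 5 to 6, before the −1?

step 0: 15 = 2^(2 + 1) + 2^2 + 2 + 1; sub 3 for 2: 3^(3 + 1) + 3^3 + 3 + 1; = 112; G_1 = 112−1 = 111
step 1: 111 = 3^(3 + 1) + 3^3 + 3; sub 4 for 3: 4^(4 + 1) + 4^4 + 4; = 1284; G_2 = 1284−1 = 1283
step 2: 1283 = 4^(4 + 1) + 4^4 + 3; sub 5 for 4: 5^(5 + 1) + 5^5 + 3; = 18753; G_3 = 18753−1 = 18752
step 3: 18752 = 5^(5 + 1) + 5^5 + 2; sub 6 for 5: 6^(6 + 1) + 6^6 + 2; = 326594; G_4 = 326594−1 = 326593

326594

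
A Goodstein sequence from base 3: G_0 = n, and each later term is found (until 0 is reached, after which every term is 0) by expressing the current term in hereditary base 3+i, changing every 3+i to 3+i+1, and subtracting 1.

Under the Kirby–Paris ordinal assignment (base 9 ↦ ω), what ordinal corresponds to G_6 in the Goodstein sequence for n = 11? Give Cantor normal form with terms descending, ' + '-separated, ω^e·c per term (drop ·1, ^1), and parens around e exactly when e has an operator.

ω·5 + 2

i=0: 11 = 3^2 + 2 (b=3); 3→4: 4^2 + 2 = 18; 18−1 = 17
i=1: 17 = 4^2 + 1 (b=4); 4→5: 5^2 + 1 = 26; 26−1 = 25
i=2: 25 = 5^2 (b=5); 5→6: 6^2 = 36; 36−1 = 35
i=3: 35 = 5·6 + 5 (b=6); 6→7: 5·7 + 5 = 40; 40−1 = 39
i=4: 39 = 5·7 + 4 (b=7); 7→8: 5·8 + 4 = 44; 44−1 = 43
i=5: 43 = 5·8 + 3 (b=8); 8→9: 5·9 + 3 = 48; 48−1 = 47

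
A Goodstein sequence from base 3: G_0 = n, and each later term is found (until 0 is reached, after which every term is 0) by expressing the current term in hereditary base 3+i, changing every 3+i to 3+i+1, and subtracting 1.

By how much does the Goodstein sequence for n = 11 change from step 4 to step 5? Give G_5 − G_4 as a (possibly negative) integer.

4

(0) 11|_3 = 3^2 + 2 ↦ 4^2 + 2|_4 = 18 ⇒ 17
(1) 17|_4 = 4^2 + 1 ↦ 5^2 + 1|_5 = 26 ⇒ 25
(2) 25|_5 = 5^2 ↦ 6^2|_6 = 36 ⇒ 35
(3) 35|_6 = 5·6 + 5 ↦ 5·7 + 5|_7 = 40 ⇒ 39
(4) 39|_7 = 5·7 + 4 ↦ 5·8 + 4|_8 = 44 ⇒ 43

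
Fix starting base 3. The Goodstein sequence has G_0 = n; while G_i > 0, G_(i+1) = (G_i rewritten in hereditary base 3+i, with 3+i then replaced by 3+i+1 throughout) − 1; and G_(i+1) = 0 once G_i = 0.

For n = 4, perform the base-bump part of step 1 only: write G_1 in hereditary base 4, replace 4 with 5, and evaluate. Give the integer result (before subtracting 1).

5

i=0: 4 = 3 + 1 (b=3); 3→4: 4 + 1 = 5; 5−1 = 4
i=1: 4 = 4 (b=4); 4→5: 5 = 5; 5−1 = 4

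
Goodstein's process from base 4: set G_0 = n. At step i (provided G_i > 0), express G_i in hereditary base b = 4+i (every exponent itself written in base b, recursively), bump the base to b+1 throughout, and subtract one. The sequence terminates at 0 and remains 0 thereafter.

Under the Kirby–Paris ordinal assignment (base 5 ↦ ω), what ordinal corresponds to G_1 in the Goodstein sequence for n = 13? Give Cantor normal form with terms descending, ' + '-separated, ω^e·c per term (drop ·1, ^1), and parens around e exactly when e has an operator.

(0) 13|_4 = 3·4 + 1 ↦ 3·5 + 1|_5 = 16 ⇒ 15
(1) 15|_5 = 3·5 ↦ 3·6|_6 = 18 ⇒ 17

ω·3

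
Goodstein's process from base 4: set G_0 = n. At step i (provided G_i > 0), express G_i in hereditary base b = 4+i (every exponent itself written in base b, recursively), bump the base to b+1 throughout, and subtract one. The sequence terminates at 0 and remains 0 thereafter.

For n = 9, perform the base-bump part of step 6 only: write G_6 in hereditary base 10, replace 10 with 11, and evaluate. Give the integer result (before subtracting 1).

G_0 = 9. HB_4(9) = 2·4 + 1. Bump = 11. G_1 = 10.
G_1 = 10. HB_5(10) = 2·5. Bump = 12. G_2 = 11.
G_2 = 11. HB_6(11) = 6 + 5. Bump = 12. G_3 = 11.
G_3 = 11. HB_7(11) = 7 + 4. Bump = 12. G_4 = 11.
G_4 = 11. HB_8(11) = 8 + 3. Bump = 12. G_5 = 11.
G_5 = 11. HB_9(11) = 9 + 2. Bump = 12. G_6 = 11.

12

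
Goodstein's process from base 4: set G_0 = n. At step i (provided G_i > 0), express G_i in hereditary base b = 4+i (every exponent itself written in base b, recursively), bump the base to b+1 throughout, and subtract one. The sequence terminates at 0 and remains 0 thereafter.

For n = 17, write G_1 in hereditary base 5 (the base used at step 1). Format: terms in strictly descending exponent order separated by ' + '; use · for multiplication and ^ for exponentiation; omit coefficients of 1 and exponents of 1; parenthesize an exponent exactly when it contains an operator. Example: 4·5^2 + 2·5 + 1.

(0) 17|_4 = 4^2 + 1 ↦ 5^2 + 1|_5 = 26 ⇒ 25
(1) 25|_5 = 5^2 ↦ 6^2|_6 = 36 ⇒ 35

5^2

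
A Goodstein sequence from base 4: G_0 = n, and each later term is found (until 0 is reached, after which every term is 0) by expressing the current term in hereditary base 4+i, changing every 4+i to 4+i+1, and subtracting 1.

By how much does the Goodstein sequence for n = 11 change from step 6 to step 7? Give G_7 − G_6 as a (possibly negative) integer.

0

11 —HB4→ 2·4 + 3 —bump→ 2·5 + 3 = 13 —(−1)→ 12
12 —HB5→ 2·5 + 2 —bump→ 2·6 + 2 = 14 —(−1)→ 13
13 —HB6→ 2·6 + 1 —bump→ 2·7 + 1 = 15 —(−1)→ 14
14 —HB7→ 2·7 —bump→ 2·8 = 16 —(−1)→ 15
15 —HB8→ 8 + 7 —bump→ 9 + 7 = 16 —(−1)→ 15
15 —HB9→ 9 + 6 —bump→ 10 + 6 = 16 —(−1)→ 15
15 —HB10→ 10 + 5 —bump→ 11 + 5 = 16 —(−1)→ 15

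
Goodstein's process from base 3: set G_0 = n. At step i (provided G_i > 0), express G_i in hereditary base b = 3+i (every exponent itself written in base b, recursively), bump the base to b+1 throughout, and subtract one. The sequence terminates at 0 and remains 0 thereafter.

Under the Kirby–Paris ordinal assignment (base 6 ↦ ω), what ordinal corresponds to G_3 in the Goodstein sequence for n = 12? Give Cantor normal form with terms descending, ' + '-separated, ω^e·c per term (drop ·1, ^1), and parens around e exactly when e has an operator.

ω^2 + 1

step 0: 12 = 3^2 + 3; sub 4 for 3: 4^2 + 4; = 20; G_1 = 20−1 = 19
step 1: 19 = 4^2 + 3; sub 5 for 4: 5^2 + 3; = 28; G_2 = 28−1 = 27
step 2: 27 = 5^2 + 2; sub 6 for 5: 6^2 + 2; = 38; G_3 = 38−1 = 37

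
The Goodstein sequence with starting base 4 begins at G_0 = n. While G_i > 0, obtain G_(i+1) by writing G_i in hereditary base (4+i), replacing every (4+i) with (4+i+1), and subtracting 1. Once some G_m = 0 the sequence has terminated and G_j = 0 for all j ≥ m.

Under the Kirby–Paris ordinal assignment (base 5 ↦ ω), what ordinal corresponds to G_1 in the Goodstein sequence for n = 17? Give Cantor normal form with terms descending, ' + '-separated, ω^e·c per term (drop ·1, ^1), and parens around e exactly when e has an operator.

base 4: 17 = 4^2 + 1; at 5: 5^2 + 1 = 26; next = 25
base 5: 25 = 5^2; at 6: 6^2 = 36; next = 35

ω^2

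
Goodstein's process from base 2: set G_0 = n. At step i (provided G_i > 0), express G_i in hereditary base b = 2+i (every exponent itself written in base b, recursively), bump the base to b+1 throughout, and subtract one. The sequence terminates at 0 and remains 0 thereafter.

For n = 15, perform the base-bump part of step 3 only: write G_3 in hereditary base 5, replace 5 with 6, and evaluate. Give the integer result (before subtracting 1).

i=0: 15 = 2^(2 + 1) + 2^2 + 2 + 1 (b=2); 2→3: 3^(3 + 1) + 3^3 + 3 + 1 = 112; 112−1 = 111
i=1: 111 = 3^(3 + 1) + 3^3 + 3 (b=3); 3→4: 4^(4 + 1) + 4^4 + 4 = 1284; 1284−1 = 1283
i=2: 1283 = 4^(4 + 1) + 4^4 + 3 (b=4); 4→5: 5^(5 + 1) + 5^5 + 3 = 18753; 18753−1 = 18752
i=3: 18752 = 5^(5 + 1) + 5^5 + 2 (b=5); 5→6: 6^(6 + 1) + 6^6 + 2 = 326594; 326594−1 = 326593

326594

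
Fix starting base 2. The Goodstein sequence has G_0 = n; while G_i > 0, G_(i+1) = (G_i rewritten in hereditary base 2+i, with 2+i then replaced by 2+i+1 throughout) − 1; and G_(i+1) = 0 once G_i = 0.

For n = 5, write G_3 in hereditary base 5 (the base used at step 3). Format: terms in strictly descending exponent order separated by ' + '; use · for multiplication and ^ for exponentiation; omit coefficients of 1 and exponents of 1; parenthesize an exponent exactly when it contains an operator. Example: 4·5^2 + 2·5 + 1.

base 2: 5 = 2^2 + 1; at 3: 3^3 + 1 = 28; next = 27
base 3: 27 = 3^3; at 4: 4^4 = 256; next = 255
base 4: 255 = 3·4^3 + 3·4^2 + 3·4 + 3; at 5: 3·5^3 + 3·5^2 + 3·5 + 3 = 468; next = 467

3·5^3 + 3·5^2 + 3·5 + 2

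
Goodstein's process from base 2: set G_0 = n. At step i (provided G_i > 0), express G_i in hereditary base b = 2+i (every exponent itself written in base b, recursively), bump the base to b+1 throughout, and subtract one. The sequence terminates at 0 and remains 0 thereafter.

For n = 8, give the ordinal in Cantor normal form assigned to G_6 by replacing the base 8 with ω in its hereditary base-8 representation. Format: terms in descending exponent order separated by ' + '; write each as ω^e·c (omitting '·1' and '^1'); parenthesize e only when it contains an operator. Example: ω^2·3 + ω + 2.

ω^ω·2 + ω^2·2 + ω + 3

i=0: 8 = 2^(2 + 1) (b=2); 2→3: 3^(3 + 1) = 81; 81−1 = 80
i=1: 80 = 2·3^3 + 2·3^2 + 2·3 + 2 (b=3); 3→4: 2·4^4 + 2·4^2 + 2·4 + 2 = 554; 554−1 = 553
i=2: 553 = 2·4^4 + 2·4^2 + 2·4 + 1 (b=4); 4→5: 2·5^5 + 2·5^2 + 2·5 + 1 = 6311; 6311−1 = 6310
i=3: 6310 = 2·5^5 + 2·5^2 + 2·5 (b=5); 5→6: 2·6^6 + 2·6^2 + 2·6 = 93396; 93396−1 = 93395
i=4: 93395 = 2·6^6 + 2·6^2 + 6 + 5 (b=6); 6→7: 2·7^7 + 2·7^2 + 7 + 5 = 1647196; 1647196−1 = 1647195
i=5: 1647195 = 2·7^7 + 2·7^2 + 7 + 4 (b=7); 7→8: 2·8^8 + 2·8^2 + 8 + 4 = 33554572; 33554572−1 = 33554571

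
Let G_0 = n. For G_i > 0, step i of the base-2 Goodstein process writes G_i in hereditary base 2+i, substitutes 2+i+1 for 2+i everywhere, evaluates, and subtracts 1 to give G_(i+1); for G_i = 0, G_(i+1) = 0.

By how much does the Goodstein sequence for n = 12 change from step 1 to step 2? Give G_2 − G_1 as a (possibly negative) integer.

(0) 12|_2 = 2^(2 + 1) + 2^2 ↦ 3^(3 + 1) + 3^3|_3 = 108 ⇒ 107
(1) 107|_3 = 3^(3 + 1) + 2·3^2 + 2·3 + 2 ↦ 4^(4 + 1) + 2·4^2 + 2·4 + 2|_4 = 1066 ⇒ 1065

958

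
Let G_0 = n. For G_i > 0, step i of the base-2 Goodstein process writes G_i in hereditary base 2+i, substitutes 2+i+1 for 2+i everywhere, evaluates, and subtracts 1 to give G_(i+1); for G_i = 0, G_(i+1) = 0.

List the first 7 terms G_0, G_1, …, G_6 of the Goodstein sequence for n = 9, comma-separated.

9, 81, 1023, 9842, 140743, 2471826, 50333399

9 —HB2→ 2^(2 + 1) + 1 —bump→ 3^(3 + 1) + 1 = 82 —(−1)→ 81
81 —HB3→ 3^(3 + 1) —bump→ 4^(4 + 1) = 1024 —(−1)→ 1023
1023 —HB4→ 3·4^4 + 3·4^3 + 3·4^2 + 3·4 + 3 —bump→ 3·5^5 + 3·5^3 + 3·5^2 + 3·5 + 3 = 9843 —(−1)→ 9842
9842 —HB5→ 3·5^5 + 3·5^3 + 3·5^2 + 3·5 + 2 —bump→ 3·6^6 + 3·6^3 + 3·6^2 + 3·6 + 2 = 140744 —(−1)→ 140743
140743 —HB6→ 3·6^6 + 3·6^3 + 3·6^2 + 3·6 + 1 —bump→ 3·7^7 + 3·7^3 + 3·7^2 + 3·7 + 1 = 2471827 —(−1)→ 2471826
2471826 —HB7→ 3·7^7 + 3·7^3 + 3·7^2 + 3·7 —bump→ 3·8^8 + 3·8^3 + 3·8^2 + 3·8 = 50333400 —(−1)→ 50333399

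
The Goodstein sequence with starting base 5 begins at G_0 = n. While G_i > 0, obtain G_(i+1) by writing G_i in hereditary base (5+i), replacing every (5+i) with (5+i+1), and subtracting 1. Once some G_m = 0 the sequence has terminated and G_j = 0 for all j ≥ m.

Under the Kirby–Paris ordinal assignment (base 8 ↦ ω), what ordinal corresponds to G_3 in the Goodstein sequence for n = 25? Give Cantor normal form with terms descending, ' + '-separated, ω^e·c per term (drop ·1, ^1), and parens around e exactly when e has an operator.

G_0=25  [base 5] 5^2  →[5↦6]→  6^2 = 36  −1 ⇒ G_1=35
G_1=35  [base 6] 5·6 + 5  →[6↦7]→  5·7 + 5 = 40  −1 ⇒ G_2=39
G_2=39  [base 7] 5·7 + 4  →[7↦8]→  5·8 + 4 = 44  −1 ⇒ G_3=43
G_3=43  [base 8] 5·8 + 3  →[8↦9]→  5·9 + 3 = 48  −1 ⇒ G_4=47

ω·5 + 3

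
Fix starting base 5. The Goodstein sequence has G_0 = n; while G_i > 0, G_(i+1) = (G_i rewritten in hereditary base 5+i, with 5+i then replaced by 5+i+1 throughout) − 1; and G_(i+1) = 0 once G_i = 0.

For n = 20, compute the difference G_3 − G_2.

2

G_0=20  [base 5] 4·5  →[5↦6]→  4·6 = 24  −1 ⇒ G_1=23
G_1=23  [base 6] 3·6 + 5  →[6↦7]→  3·7 + 5 = 26  −1 ⇒ G_2=25
G_2=25  [base 7] 3·7 + 4  →[7↦8]→  3·8 + 4 = 28  −1 ⇒ G_3=27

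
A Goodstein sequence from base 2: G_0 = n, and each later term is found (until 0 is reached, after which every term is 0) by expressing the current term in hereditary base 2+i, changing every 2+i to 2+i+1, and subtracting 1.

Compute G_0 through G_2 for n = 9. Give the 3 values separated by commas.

9, 81, 1023

9 —HB2→ 2^(2 + 1) + 1 —bump→ 3^(3 + 1) + 1 = 82 —(−1)→ 81
81 —HB3→ 3^(3 + 1) —bump→ 4^(4 + 1) = 1024 —(−1)→ 1023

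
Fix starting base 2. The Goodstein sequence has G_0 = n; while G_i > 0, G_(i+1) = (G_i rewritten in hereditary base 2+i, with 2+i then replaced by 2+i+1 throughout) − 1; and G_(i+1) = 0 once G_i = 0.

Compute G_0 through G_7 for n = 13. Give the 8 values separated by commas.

[0] 13 ≡ 2^(2 + 1) + 2^2 + 1 (base 2). Lift 3: 109. −1: 108.
[1] 108 ≡ 3^(3 + 1) + 3^3 (base 3). Lift 4: 1280. −1: 1279.
[2] 1279 ≡ 4^(4 + 1) + 3·4^3 + 3·4^2 + 3·4 + 3 (base 4). Lift 5: 16093. −1: 16092.
[3] 16092 ≡ 5^(5 + 1) + 3·5^3 + 3·5^2 + 3·5 + 2 (base 5). Lift 6: 280712. −1: 280711.
[4] 280711 ≡ 6^(6 + 1) + 3·6^3 + 3·6^2 + 3·6 + 1 (base 6). Lift 7: 5765999. −1: 5765998.
[5] 5765998 ≡ 7^(7 + 1) + 3·7^3 + 3·7^2 + 3·7 (base 7). Lift 8: 134219480. −1: 134219479.
[6] 134219479 ≡ 8^(8 + 1) + 3·8^3 + 3·8^2 + 2·8 + 7 (base 8). Lift 9: 3486786856. −1: 3486786855.

13, 108, 1279, 16092, 280711, 5765998, 134219479, 3486786855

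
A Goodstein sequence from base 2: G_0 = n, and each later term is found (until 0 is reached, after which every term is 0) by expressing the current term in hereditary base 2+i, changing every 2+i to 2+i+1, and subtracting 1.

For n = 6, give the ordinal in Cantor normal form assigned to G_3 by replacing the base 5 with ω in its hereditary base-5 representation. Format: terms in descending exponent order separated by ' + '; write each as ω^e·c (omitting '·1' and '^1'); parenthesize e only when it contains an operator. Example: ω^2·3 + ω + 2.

G_0=6  [base 2] 2^2 + 2  →[2↦3]→  3^3 + 3 = 30  −1 ⇒ G_1=29
G_1=29  [base 3] 3^3 + 2  →[3↦4]→  4^4 + 2 = 258  −1 ⇒ G_2=257
G_2=257  [base 4] 4^4 + 1  →[4↦5]→  5^5 + 1 = 3126  −1 ⇒ G_3=3125

ω^ω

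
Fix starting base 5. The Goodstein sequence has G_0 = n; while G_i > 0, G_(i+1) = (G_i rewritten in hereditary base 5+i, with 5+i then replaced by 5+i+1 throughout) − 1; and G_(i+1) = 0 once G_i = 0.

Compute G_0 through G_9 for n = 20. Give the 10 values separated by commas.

base 5: 20 = 4·5; at 6: 4·6 = 24; next = 23
base 6: 23 = 3·6 + 5; at 7: 3·7 + 5 = 26; next = 25
base 7: 25 = 3·7 + 4; at 8: 3·8 + 4 = 28; next = 27
base 8: 27 = 3·8 + 3; at 9: 3·9 + 3 = 30; next = 29
base 9: 29 = 3·9 + 2; at 10: 3·10 + 2 = 32; next = 31
base 10: 31 = 3·10 + 1; at 11: 3·11 + 1 = 34; next = 33
base 11: 33 = 3·11; at 12: 3·12 = 36; next = 35
base 12: 35 = 2·12 + 11; at 13: 2·13 + 11 = 37; next = 36
base 13: 36 = 2·13 + 10; at 14: 2·14 + 10 = 38; next = 37

20, 23, 25, 27, 29, 31, 33, 35, 36, 37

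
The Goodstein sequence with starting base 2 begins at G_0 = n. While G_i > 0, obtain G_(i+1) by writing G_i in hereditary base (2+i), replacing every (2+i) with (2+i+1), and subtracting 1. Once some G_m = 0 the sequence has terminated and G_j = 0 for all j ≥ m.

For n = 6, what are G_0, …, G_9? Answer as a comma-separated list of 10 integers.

step 0: 6 = 2^2 + 2; sub 3 for 2: 3^3 + 3; = 30; G_1 = 30−1 = 29
step 1: 29 = 3^3 + 2; sub 4 for 3: 4^4 + 2; = 258; G_2 = 258−1 = 257
step 2: 257 = 4^4 + 1; sub 5 for 4: 5^5 + 1; = 3126; G_3 = 3126−1 = 3125
step 3: 3125 = 5^5; sub 6 for 5: 6^6; = 46656; G_4 = 46656−1 = 46655
step 4: 46655 = 5·6^5 + 5·6^4 + 5·6^3 + 5·6^2 + 5·6 + 5; sub 7 for 6: 5·7^5 + 5·7^4 + 5·7^3 + 5·7^2 + 5·7 + 5; = 98040; G_5 = 98040−1 = 98039
step 5: 98039 = 5·7^5 + 5·7^4 + 5·7^3 + 5·7^2 + 5·7 + 4; sub 8 for 7: 5·8^5 + 5·8^4 + 5·8^3 + 5·8^2 + 5·8 + 4; = 187244; G_6 = 187244−1 = 187243
step 6: 187243 = 5·8^5 + 5·8^4 + 5·8^3 + 5·8^2 + 5·8 + 3; sub 9 for 8: 5·9^5 + 5·9^4 + 5·9^3 + 5·9^2 + 5·9 + 3; = 332148; G_7 = 332148−1 = 332147
step 7: 332147 = 5·9^5 + 5·9^4 + 5·9^3 + 5·9^2 + 5·9 + 2; sub 10 for 9: 5·10^5 + 5·10^4 + 5·10^3 + 5·10^2 + 5·10 + 2; = 555552; G_8 = 555552−1 = 555551
step 8: 555551 = 5·10^5 + 5·10^4 + 5·10^3 + 5·10^2 + 5·10 + 1; sub 11 for 10: 5·11^5 + 5·11^4 + 5·11^3 + 5·11^2 + 5·11 + 1; = 885776; G_9 = 885776−1 = 885775

6, 29, 257, 3125, 46655, 98039, 187243, 332147, 555551, 885775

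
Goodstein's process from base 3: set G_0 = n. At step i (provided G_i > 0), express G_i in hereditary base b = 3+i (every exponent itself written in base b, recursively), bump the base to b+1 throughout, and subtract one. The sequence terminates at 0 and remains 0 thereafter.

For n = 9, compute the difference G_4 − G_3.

2

base 3: 9 = 3^2; at 4: 4^2 = 16; next = 15
base 4: 15 = 3·4 + 3; at 5: 3·5 + 3 = 18; next = 17
base 5: 17 = 3·5 + 2; at 6: 3·6 + 2 = 20; next = 19
base 6: 19 = 3·6 + 1; at 7: 3·7 + 1 = 22; next = 21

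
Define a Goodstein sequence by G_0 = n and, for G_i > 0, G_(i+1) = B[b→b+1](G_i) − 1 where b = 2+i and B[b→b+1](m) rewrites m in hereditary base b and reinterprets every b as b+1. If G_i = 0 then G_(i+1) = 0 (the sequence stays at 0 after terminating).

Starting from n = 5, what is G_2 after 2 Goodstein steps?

255

5 —HB2→ 2^2 + 1 —bump→ 3^3 + 1 = 28 —(−1)→ 27
27 —HB3→ 3^3 —bump→ 4^4 = 256 —(−1)→ 255
255 —HB4→ 3·4^3 + 3·4^2 + 3·4 + 3 —bump→ 3·5^3 + 3·5^2 + 3·5 + 3 = 468 —(−1)→ 467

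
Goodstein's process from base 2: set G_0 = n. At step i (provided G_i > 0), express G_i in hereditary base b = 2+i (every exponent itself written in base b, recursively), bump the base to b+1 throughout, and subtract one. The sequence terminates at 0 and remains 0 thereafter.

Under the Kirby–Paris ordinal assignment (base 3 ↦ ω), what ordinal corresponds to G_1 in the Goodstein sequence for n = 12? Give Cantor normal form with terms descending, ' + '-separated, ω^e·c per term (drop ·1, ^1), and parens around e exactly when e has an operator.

ω^(ω + 1) + ω^2·2 + ω·2 + 2

(0) 12|_2 = 2^(2 + 1) + 2^2 ↦ 3^(3 + 1) + 3^3|_3 = 108 ⇒ 107
(1) 107|_3 = 3^(3 + 1) + 2·3^2 + 2·3 + 2 ↦ 4^(4 + 1) + 2·4^2 + 2·4 + 2|_4 = 1066 ⇒ 1065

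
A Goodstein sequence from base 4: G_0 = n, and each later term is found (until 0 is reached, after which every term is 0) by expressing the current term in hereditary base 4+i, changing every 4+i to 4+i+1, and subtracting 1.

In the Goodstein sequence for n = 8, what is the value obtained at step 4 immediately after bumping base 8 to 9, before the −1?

10

(0) 8|_4 = 2·4 ↦ 2·5|_5 = 10 ⇒ 9
(1) 9|_5 = 5 + 4 ↦ 6 + 4|_6 = 10 ⇒ 9
(2) 9|_6 = 6 + 3 ↦ 7 + 3|_7 = 10 ⇒ 9
(3) 9|_7 = 7 + 2 ↦ 8 + 2|_8 = 10 ⇒ 9
(4) 9|_8 = 8 + 1 ↦ 9 + 1|_9 = 10 ⇒ 9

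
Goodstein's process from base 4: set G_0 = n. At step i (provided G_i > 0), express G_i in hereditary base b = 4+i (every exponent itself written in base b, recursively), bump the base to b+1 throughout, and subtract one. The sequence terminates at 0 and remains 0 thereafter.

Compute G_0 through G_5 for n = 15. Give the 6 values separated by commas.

(0) 15|_4 = 3·4 + 3 ↦ 3·5 + 3|_5 = 18 ⇒ 17
(1) 17|_5 = 3·5 + 2 ↦ 3·6 + 2|_6 = 20 ⇒ 19
(2) 19|_6 = 3·6 + 1 ↦ 3·7 + 1|_7 = 22 ⇒ 21
(3) 21|_7 = 3·7 ↦ 3·8|_8 = 24 ⇒ 23
(4) 23|_8 = 2·8 + 7 ↦ 2·9 + 7|_9 = 25 ⇒ 24

15, 17, 19, 21, 23, 24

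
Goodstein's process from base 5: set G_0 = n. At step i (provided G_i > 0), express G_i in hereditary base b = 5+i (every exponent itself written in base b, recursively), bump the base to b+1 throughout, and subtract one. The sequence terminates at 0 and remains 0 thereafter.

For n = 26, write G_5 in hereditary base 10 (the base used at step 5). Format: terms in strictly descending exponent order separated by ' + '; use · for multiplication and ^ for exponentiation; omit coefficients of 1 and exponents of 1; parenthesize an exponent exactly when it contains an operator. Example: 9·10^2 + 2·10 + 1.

base 5: 26 = 5^2 + 1; at 6: 6^2 + 1 = 37; next = 36
base 6: 36 = 6^2; at 7: 7^2 = 49; next = 48
base 7: 48 = 6·7 + 6; at 8: 6·8 + 6 = 54; next = 53
base 8: 53 = 6·8 + 5; at 9: 6·9 + 5 = 59; next = 58
base 9: 58 = 6·9 + 4; at 10: 6·10 + 4 = 64; next = 63
base 10: 63 = 6·10 + 3; at 11: 6·11 + 3 = 69; next = 68

6·10 + 3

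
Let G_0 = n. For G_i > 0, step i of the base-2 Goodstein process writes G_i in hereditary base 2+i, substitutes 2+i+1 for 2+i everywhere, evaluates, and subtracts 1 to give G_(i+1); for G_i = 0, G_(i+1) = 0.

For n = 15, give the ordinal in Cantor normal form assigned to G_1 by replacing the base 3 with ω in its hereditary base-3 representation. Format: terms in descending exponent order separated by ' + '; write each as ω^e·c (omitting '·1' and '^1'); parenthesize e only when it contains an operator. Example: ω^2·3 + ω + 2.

G_0 = 15. HB_2(15) = 2^(2 + 1) + 2^2 + 2 + 1. Bump = 112. G_1 = 111.
G_1 = 111. HB_3(111) = 3^(3 + 1) + 3^3 + 3. Bump = 1284. G_2 = 1283.

ω^(ω + 1) + ω^ω + ω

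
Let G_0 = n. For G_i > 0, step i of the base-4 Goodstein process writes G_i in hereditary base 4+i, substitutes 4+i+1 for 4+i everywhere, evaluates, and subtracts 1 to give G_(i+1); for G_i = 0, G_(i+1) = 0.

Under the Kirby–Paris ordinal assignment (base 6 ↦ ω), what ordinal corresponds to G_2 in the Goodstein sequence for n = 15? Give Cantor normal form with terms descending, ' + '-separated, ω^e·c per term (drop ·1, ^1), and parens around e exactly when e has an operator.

i=0: 15 = 3·4 + 3 (b=4); 4→5: 3·5 + 3 = 18; 18−1 = 17
i=1: 17 = 3·5 + 2 (b=5); 5→6: 3·6 + 2 = 20; 20−1 = 19

ω·3 + 1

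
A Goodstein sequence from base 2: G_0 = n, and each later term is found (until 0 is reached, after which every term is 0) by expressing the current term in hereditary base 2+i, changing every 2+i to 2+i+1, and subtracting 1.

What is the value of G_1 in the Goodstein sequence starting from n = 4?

(0) 4|_2 = 2^2 ↦ 3^3|_3 = 27 ⇒ 26
(1) 26|_3 = 2·3^2 + 2·3 + 2 ↦ 2·4^2 + 2·4 + 2|_4 = 42 ⇒ 41

26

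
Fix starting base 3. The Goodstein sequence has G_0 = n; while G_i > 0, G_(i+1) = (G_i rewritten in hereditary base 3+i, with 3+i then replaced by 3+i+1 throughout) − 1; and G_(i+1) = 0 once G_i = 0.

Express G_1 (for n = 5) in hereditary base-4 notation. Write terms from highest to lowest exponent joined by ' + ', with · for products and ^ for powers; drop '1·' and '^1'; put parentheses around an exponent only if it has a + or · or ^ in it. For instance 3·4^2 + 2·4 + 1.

(0) 5|_3 = 3 + 2 ↦ 4 + 2|_4 = 6 ⇒ 5
(1) 5|_4 = 4 + 1 ↦ 5 + 1|_5 = 6 ⇒ 5

4 + 1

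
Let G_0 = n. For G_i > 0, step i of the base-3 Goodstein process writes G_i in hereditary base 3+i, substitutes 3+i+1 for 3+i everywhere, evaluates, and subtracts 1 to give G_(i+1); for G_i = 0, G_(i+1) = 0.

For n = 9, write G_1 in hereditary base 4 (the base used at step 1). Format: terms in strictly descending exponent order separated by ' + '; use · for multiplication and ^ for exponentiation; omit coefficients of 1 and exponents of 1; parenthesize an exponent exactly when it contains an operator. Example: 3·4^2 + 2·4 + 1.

step 0: 9 = 3^2; sub 4 for 3: 4^2; = 16; G_1 = 16−1 = 15
step 1: 15 = 3·4 + 3; sub 5 for 4: 3·5 + 3; = 18; G_2 = 18−1 = 17

3·4 + 3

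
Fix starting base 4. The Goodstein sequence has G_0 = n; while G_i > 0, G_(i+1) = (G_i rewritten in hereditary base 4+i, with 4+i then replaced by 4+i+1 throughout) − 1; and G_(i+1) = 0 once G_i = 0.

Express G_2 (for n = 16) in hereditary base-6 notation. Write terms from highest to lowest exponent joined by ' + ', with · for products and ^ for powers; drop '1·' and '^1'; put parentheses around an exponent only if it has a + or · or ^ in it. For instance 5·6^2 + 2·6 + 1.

4·6 + 3

base 4: 16 = 4^2; at 5: 5^2 = 25; next = 24
base 5: 24 = 4·5 + 4; at 6: 4·6 + 4 = 28; next = 27
base 6: 27 = 4·6 + 3; at 7: 4·7 + 3 = 31; next = 30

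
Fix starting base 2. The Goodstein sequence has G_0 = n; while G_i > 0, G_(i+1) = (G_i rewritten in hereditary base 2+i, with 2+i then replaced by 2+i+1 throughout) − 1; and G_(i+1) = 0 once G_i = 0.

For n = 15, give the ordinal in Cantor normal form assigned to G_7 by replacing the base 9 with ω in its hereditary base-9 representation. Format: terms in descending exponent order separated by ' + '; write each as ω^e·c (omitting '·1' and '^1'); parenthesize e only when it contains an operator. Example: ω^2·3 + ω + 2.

ω^(ω + 1) + ω^7·7 + ω^6·7 + ω^5·7 + ω^4·7 + ω^3·7 + ω^2·7 + ω·7 + 6

i=0: 15 = 2^(2 + 1) + 2^2 + 2 + 1 (b=2); 2→3: 3^(3 + 1) + 3^3 + 3 + 1 = 112; 112−1 = 111
i=1: 111 = 3^(3 + 1) + 3^3 + 3 (b=3); 3→4: 4^(4 + 1) + 4^4 + 4 = 1284; 1284−1 = 1283
i=2: 1283 = 4^(4 + 1) + 4^4 + 3 (b=4); 4→5: 5^(5 + 1) + 5^5 + 3 = 18753; 18753−1 = 18752
i=3: 18752 = 5^(5 + 1) + 5^5 + 2 (b=5); 5→6: 6^(6 + 1) + 6^6 + 2 = 326594; 326594−1 = 326593
i=4: 326593 = 6^(6 + 1) + 6^6 + 1 (b=6); 6→7: 7^(7 + 1) + 7^7 + 1 = 6588345; 6588345−1 = 6588344
i=5: 6588344 = 7^(7 + 1) + 7^7 (b=7); 7→8: 8^(8 + 1) + 8^8 = 150994944; 150994944−1 = 150994943
i=6: 150994943 = 8^(8 + 1) + 7·8^7 + 7·8^6 + 7·8^5 + 7·8^4 + 7·8^3 + 7·8^2 + 7·8 + 7 (b=8); 8→9: 9^(9 + 1) + 7·9^7 + 7·9^6 + 7·9^5 + 7·9^4 + 7·9^3 + 7·9^2 + 7·9 + 7 = 3524450281; 3524450281−1 = 3524450280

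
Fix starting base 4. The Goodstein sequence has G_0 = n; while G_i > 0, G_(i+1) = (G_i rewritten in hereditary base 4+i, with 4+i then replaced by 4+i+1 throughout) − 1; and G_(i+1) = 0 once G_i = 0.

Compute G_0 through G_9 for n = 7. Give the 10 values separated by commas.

7, 7, 7, 7, 7, 6, 5, 4, 3, 2

base 4: 7 = 4 + 3; at 5: 5 + 3 = 8; next = 7
base 5: 7 = 5 + 2; at 6: 6 + 2 = 8; next = 7
base 6: 7 = 6 + 1; at 7: 7 + 1 = 8; next = 7
base 7: 7 = 7; at 8: 8 = 8; next = 7
base 8: 7 = 7; at 9: 7 = 7; next = 6
base 9: 6 = 6; at 10: 6 = 6; next = 5
base 10: 5 = 5; at 11: 5 = 5; next = 4
base 11: 4 = 4; at 12: 4 = 4; next = 3
base 12: 3 = 3; at 13: 3 = 3; next = 2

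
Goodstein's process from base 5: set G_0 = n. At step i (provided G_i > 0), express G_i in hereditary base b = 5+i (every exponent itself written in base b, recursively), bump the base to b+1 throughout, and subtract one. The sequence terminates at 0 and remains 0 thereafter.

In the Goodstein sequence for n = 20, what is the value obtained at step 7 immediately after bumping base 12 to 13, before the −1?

37

20 —HB5→ 4·5 —bump→ 4·6 = 24 —(−1)→ 23
23 —HB6→ 3·6 + 5 —bump→ 3·7 + 5 = 26 —(−1)→ 25
25 —HB7→ 3·7 + 4 —bump→ 3·8 + 4 = 28 —(−1)→ 27
27 —HB8→ 3·8 + 3 —bump→ 3·9 + 3 = 30 —(−1)→ 29
29 —HB9→ 3·9 + 2 —bump→ 3·10 + 2 = 32 —(−1)→ 31
31 —HB10→ 3·10 + 1 —bump→ 3·11 + 1 = 34 —(−1)→ 33
33 —HB11→ 3·11 —bump→ 3·12 = 36 —(−1)→ 35
35 —HB12→ 2·12 + 11 —bump→ 2·13 + 11 = 37 —(−1)→ 36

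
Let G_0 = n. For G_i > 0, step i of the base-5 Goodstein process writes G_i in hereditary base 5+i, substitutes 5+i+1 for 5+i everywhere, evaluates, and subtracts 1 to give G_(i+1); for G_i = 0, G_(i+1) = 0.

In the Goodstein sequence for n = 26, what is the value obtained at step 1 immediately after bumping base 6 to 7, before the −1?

49

[0] 26 ≡ 5^2 + 1 (base 5). Lift 6: 37. −1: 36.
[1] 36 ≡ 6^2 (base 6). Lift 7: 49. −1: 48.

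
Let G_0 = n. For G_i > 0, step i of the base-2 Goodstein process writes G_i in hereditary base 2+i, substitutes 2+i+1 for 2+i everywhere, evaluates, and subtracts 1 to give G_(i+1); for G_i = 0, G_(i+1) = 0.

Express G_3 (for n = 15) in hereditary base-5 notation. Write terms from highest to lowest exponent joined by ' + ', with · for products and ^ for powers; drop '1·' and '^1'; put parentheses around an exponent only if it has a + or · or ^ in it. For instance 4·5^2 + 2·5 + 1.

base 2: 15 = 2^(2 + 1) + 2^2 + 2 + 1; at 3: 3^(3 + 1) + 3^3 + 3 + 1 = 112; next = 111
base 3: 111 = 3^(3 + 1) + 3^3 + 3; at 4: 4^(4 + 1) + 4^4 + 4 = 1284; next = 1283
base 4: 1283 = 4^(4 + 1) + 4^4 + 3; at 5: 5^(5 + 1) + 5^5 + 3 = 18753; next = 18752
base 5: 18752 = 5^(5 + 1) + 5^5 + 2; at 6: 6^(6 + 1) + 6^6 + 2 = 326594; next = 326593

5^(5 + 1) + 5^5 + 2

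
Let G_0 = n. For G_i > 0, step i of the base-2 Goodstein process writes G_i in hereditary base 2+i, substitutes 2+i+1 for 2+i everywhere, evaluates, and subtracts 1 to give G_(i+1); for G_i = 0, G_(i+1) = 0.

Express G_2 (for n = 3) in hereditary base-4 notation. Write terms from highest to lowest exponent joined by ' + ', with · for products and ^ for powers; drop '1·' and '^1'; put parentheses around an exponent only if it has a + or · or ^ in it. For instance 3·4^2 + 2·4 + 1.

G_0 = 3. HB_2(3) = 2 + 1. Bump = 4. G_1 = 3.
G_1 = 3. HB_3(3) = 3. Bump = 4. G_2 = 3.
G_2 = 3. HB_4(3) = 3. Bump = 3. G_3 = 2.

3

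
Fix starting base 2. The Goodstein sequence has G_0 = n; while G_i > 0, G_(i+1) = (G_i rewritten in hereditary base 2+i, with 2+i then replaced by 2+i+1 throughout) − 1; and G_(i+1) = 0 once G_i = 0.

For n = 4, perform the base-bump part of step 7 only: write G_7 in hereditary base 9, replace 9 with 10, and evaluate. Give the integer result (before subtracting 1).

212

[0] 4 ≡ 2^2 (base 2). Lift 3: 27. −1: 26.
[1] 26 ≡ 2·3^2 + 2·3 + 2 (base 3). Lift 4: 42. −1: 41.
[2] 41 ≡ 2·4^2 + 2·4 + 1 (base 4). Lift 5: 61. −1: 60.
[3] 60 ≡ 2·5^2 + 2·5 (base 5). Lift 6: 84. −1: 83.
[4] 83 ≡ 2·6^2 + 6 + 5 (base 6). Lift 7: 110. −1: 109.
[5] 109 ≡ 2·7^2 + 7 + 4 (base 7). Lift 8: 140. −1: 139.
[6] 139 ≡ 2·8^2 + 8 + 3 (base 8). Lift 9: 174. −1: 173.
[7] 173 ≡ 2·9^2 + 9 + 2 (base 9). Lift 10: 212. −1: 211.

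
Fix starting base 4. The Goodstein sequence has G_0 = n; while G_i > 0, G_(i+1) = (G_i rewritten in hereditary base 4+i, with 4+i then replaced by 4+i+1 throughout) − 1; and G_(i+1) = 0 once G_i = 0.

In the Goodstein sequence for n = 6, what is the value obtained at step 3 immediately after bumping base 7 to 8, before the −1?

6 —HB4→ 4 + 2 —bump→ 5 + 2 = 7 —(−1)→ 6
6 —HB5→ 5 + 1 —bump→ 6 + 1 = 7 —(−1)→ 6
6 —HB6→ 6 —bump→ 7 = 7 —(−1)→ 6
6 —HB7→ 6 —bump→ 6 = 6 —(−1)→ 5

6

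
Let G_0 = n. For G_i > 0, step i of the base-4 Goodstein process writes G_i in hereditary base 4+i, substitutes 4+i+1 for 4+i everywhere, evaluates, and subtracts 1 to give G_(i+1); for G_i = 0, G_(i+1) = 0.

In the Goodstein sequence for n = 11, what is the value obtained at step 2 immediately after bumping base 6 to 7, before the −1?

15

[0] 11 ≡ 2·4 + 3 (base 4). Lift 5: 13. −1: 12.
[1] 12 ≡ 2·5 + 2 (base 5). Lift 6: 14. −1: 13.
[2] 13 ≡ 2·6 + 1 (base 6). Lift 7: 15. −1: 14.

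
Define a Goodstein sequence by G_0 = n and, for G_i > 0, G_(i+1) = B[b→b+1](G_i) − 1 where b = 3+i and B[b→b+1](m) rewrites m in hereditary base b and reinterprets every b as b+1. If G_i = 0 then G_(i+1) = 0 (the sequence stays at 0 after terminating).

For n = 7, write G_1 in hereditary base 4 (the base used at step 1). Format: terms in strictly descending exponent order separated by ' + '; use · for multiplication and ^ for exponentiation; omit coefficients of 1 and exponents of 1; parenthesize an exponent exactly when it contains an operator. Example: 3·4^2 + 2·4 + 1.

2·4

G_0=7  [base 3] 2·3 + 1  →[3↦4]→  2·4 + 1 = 9  −1 ⇒ G_1=8
G_1=8  [base 4] 2·4  →[4↦5]→  2·5 = 10  −1 ⇒ G_2=9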